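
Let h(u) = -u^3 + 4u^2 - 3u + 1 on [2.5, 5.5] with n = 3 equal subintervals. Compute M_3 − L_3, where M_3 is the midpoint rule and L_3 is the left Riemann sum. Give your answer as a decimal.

-25.875

M_3 = -49.
L_3 = -23.125.
M_3 − L_3 = -25.875.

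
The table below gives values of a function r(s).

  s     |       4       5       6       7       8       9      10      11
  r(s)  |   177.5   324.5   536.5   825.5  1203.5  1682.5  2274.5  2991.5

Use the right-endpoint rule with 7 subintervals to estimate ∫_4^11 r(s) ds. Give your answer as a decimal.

9838.5

Δs = 1.
Sum = 1·[324.5 + 536.5 + 825.5 + 1203.5 + 1682.5 + 2274.5 + 2991.5] = 9838.5.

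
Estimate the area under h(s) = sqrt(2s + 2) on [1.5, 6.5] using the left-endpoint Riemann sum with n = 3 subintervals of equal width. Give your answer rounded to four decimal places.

14.2308

Δs = (6.5 − 1.5)/3 = 5/3.
Left endpoints: 1.5, 19/6, 29/6.
h(1.5) ≈ 2.2361, h(19/6) ≈ 2.8868, h(29/6) ≈ 3.4157.
Sum = Δs · [h(1.5) + h(19/6) + h(29/6)].
Sum ≈ 14.2308.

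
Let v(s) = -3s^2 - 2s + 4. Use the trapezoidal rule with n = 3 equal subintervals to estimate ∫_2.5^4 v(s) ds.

Δs = (4 − 2.5)/3 = 0.5.
v(2.5) = -19.75, v(3) = -29, v(3.5) = -39.75, v(4) = -52.
T_3 = (Δs/2)·[v(s_0) + 2v(s_1) + 2v(s_2) + v(s_3)].
Sum = -52.3125.

-52.3125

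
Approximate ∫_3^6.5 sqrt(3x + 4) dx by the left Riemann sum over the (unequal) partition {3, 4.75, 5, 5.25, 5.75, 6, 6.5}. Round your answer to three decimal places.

14.187

Subinterval widths: 1.75, 0.25, 0.25, 0.5, 0.25, 0.5.
Left endpoints: 3, 4.75, 5, 5.25, 5.75, 6.
f(3) ≈ 3.606, f(4.75) ≈ 4.272, f(5) ≈ 4.359, f(5.25) ≈ 4.444, f(5.75) ≈ 4.610, f(6) ≈ 4.690.
Sum = Σ Δx_i · f(x_i).
Sum ≈ 14.187.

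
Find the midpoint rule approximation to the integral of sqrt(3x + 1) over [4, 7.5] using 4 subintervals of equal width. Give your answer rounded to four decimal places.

Δx = (7.5 − 4)/4 = 0.875.
Midpoints: 4.4375, 5.3125, 6.1875, 7.0625.
f(4.4375) ≈ 3.7832, f(5.3125) ≈ 4.1155, f(6.1875) ≈ 4.4230, f(7.0625) ≈ 4.7104.
Sum = Δx · [f(4.4375) + f(5.3125) + f(6.1875) + f(7.0625)].
Sum ≈ 14.9030.

14.9030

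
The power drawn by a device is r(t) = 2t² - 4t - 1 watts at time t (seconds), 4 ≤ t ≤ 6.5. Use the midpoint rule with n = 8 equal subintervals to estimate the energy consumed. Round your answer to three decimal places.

85.376

Δt = (6.5 − 4)/8 = 0.3125.
Midpoints: 4.15625, 4.46875, 4.78125, 5.09375, 5.40625, 5.71875, 6.03125, 6.34375.
r(4.15625) = 8665/512, r(4.46875) = 10785/512, r(4.78125) = 13105/512, r(5.09375) = 15625/512, r(5.40625) = 18345/512, r(5.71875) = 21265/512, r(6.03125) = 24385/512, r(6.34375) = 27705/512.
Sum = Δt · [r(4.15625) + r(4.46875) + r(4.78125) + ...].
Sum ≈ 85.376.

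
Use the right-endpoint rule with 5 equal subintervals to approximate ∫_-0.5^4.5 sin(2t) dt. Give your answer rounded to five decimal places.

Δt = (4.5 − (-0.5))/5 = 1.
Right endpoints: 0.5, 1.5, 2.5, 3.5, 4.5.
f(0.5) ≈ 0.84147, f(1.5) ≈ 0.14112, f(2.5) ≈ -0.95892, f(3.5) ≈ 0.65699, f(4.5) ≈ 0.41212.
Sum = Δt · [f(0.5) + f(1.5) + f(2.5) + f(3.5) + f(4.5)].
Sum ≈ 1.09277.

1.09277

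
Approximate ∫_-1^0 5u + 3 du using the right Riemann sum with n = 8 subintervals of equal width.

Δu = (0 − (-1))/8 = 0.125.
Right endpoints: -0.875, -0.75, -0.625, -0.5, -0.375, -0.25, -0.125, 0.
f(-0.875) = -1.375, f(-0.75) = -0.75, f(-0.625) = -0.125, f(-0.5) = 0.5, f(-0.375) = 1.125, f(-0.25) = 1.75, f(-0.125) = 2.375, f(0) = 3.
Sum = Δu · [f(-0.875) + f(-0.75) + f(-0.625) + ...].
Sum = 0.8125.

0.8125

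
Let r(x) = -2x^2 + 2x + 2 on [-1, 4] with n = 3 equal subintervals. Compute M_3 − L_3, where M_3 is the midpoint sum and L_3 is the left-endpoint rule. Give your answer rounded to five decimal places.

-9.72222

M_3 ≈ -16.0185185.
L_3 ≈ -6.2962963.
M_3 − L_3 ≈ -9.72222.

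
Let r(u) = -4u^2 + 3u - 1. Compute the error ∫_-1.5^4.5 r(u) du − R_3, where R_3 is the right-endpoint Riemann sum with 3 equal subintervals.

Exact integral: ∫_-1.5^4.5 r(u) du = -105.
R_3 = -175.
Error = -105 − (-175) = 70.

70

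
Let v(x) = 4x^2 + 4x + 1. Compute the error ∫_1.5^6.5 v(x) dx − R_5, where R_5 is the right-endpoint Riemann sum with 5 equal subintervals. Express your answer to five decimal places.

-93.33333

Exact integral: ∫_1.5^6.5 v(x) dx ≈ 446.6666667.
R_5 = 540.
Error ≈ 446.6666667 − 540 ≈ -93.33333.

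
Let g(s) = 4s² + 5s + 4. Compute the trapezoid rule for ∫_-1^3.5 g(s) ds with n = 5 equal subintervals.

Δs = (3.5 − (-1))/5 = 0.9.
g(-1) = 3, g(-0.1) = 3.54, g(0.8) = 10.56, g(1.7) = 24.06, g(2.6) = 44.04, g(3.5) = 70.5.
T_5 = (Δs/2)·[g(s_0) + 2g(s_1) + ... + 2g(s_{4}) + g(s_5)].
Sum = 107.055.

107.055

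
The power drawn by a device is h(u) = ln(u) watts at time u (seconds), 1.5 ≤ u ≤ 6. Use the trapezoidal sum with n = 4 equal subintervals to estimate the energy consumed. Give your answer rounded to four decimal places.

Δu = (6 − 1.5)/4 = 1.125.
h(1.5) ≈ 0.4055, h(2.625) ≈ 0.9651, h(3.75) ≈ 1.3218, h(4.875) ≈ 1.5841, h(6) ≈ 1.7918.
T_4 = (Δu/2)·[h(u_0) + 2h(u_1) + 2h(u_2) + 2h(u_3) + h(u_4)].
Sum ≈ 5.5908.

5.5908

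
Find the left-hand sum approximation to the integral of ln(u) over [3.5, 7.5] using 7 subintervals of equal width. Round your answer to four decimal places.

6.5052

Δu = (7.5 − 3.5)/7 = 4/7.
Left endpoints: 3.5, 57/14, 65/14, 73/14, 81/14, 89/14, 97/14.
f(3.5) ≈ 1.2528, f(57/14) ≈ 1.4040, f(65/14) ≈ 1.5353, f(73/14) ≈ 1.6514, f(81/14) ≈ 1.7554, f(89/14) ≈ 1.8496, f(97/14) ≈ 1.9357.
Sum = Δu · [f(3.5) + f(57/14) + f(65/14) + ...].
Sum ≈ 6.5052.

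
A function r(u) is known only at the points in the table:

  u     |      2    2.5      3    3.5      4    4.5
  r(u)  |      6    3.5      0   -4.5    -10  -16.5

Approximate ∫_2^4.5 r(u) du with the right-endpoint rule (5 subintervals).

-13.75

Δu = 0.5.
Sum = 0.5·[3.5 + 0 + (-4.5) + (-10) + (-16.5)] = -13.75.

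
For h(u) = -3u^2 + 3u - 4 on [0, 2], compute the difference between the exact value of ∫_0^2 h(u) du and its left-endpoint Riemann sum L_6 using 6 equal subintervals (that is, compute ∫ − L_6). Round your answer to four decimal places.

Exact integral: ∫_0^2 h(u) du = -10.
L_6 ≈ -9.111111.
Error ≈ -10 − (-9.111111) ≈ -0.8889.

-0.8889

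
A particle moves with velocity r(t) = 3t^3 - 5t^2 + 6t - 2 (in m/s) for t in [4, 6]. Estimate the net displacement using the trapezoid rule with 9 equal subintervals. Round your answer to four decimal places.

583.3251

Δt = (6 − 4)/9 = 2/9.
r(4) = 134, r(38/9) = 38882/243, r(40/9) = 45994/243, r(14/3) = 222, r(44/9) = 62786/243, r(46/9) = 72562/243, r(16/3) = 3086/9, r(50/9) = 95114/243, r(52/9) = 107986/243, r(6) = 502.
T_9 = (Δt/2)·[r(t_0) + 2r(t_1) + ... + 2r(t_{8}) + r(t_9)].
Sum ≈ 583.3251.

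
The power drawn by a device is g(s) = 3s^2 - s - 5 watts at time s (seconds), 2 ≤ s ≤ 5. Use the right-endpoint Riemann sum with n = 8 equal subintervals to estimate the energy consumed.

102.9609375

Δs = (5 − 2)/8 = 0.375.
Right endpoints: 2.375, 2.75, 3.125, 3.5, 3.875, 4.25, 4.625, 5.
g(2.375) = 9.546875, g(2.75) = 14.9375, g(3.125) = 21.171875, g(3.5) = 28.25, g(3.875) = 36.171875, g(4.25) = 44.9375, g(4.625) = 54.546875, g(5) = 65.
Sum = Δs · [g(2.375) + g(2.75) + g(3.125) + ...].
Sum = 102.9609375.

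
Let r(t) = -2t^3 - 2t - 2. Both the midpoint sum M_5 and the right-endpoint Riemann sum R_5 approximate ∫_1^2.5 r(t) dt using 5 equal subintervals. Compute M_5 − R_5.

M_5 = -27.163125.
R_5 = -32.355.
M_5 − R_5 = 5.191875.

5.191875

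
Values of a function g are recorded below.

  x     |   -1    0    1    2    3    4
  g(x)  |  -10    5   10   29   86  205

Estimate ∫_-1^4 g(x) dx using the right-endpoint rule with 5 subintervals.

335

Δx = 1.
Sum = 1·[5 + 10 + 29 + 86 + 205] = 335.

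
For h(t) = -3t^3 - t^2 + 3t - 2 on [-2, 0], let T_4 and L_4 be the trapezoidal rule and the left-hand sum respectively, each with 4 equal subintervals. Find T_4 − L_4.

-3.5

T_4 = 0.
L_4 = 3.5.
T_4 − L_4 = -3.5.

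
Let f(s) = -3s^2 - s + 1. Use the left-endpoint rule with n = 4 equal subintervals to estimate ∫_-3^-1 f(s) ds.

Δs = (-1 − (-3))/4 = 0.5.
Left endpoints: -3, -2.5, -2, -1.5.
f(-3) = -23, f(-2.5) = -15.25, f(-2) = -9, f(-1.5) = -4.25.
Sum = Δs · [f(-3) + f(-2.5) + f(-2) + f(-1.5)].
Sum = -25.75.

-25.75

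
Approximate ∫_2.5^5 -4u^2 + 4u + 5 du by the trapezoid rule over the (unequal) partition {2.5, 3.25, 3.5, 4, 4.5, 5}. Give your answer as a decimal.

Subinterval widths: 0.75, 0.25, 0.5, 0.5, 0.5.
f(2.5) = -10, f(3.25) = -24.25, f(3.5) = -30, f(4) = -43, f(4.5) = -58, f(5) = -75.
On each subinterval the trapezoid contributes (Δu_i/2)·[f(u_{i-1}) + f(u_i)].
Sum = -96.375.

-96.375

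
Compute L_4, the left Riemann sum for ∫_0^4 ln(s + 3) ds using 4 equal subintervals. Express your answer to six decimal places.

Δs = (4 − 0)/4 = 1.
Left endpoints: 0, 1, 2, 3.
f(0) ≈ 1.098612, f(1) ≈ 1.386294, f(2) ≈ 1.609438, f(3) ≈ 1.791759.
Sum = Δs · [f(0) + f(1) + f(2) + f(3)].
Sum ≈ 5.886104.

5.886104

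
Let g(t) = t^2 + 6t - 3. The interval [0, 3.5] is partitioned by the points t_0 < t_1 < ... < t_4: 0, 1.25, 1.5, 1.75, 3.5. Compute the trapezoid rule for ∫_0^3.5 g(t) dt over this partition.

Subinterval widths: 1.25, 0.25, 0.25, 1.75.
g(0) = -3, g(1.25) = 6.0625, g(1.5) = 8.25, g(1.75) = 10.5625, g(3.5) = 30.25.
On each subinterval the trapezoid contributes (Δt_i/2)·[g(t_{i-1}) + g(t_i)].
Sum = 41.765625.

41.765625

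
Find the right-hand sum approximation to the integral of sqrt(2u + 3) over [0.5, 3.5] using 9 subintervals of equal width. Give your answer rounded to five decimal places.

8.06627

Δu = (3.5 − 0.5)/9 = 1/3.
Right endpoints: 5/6, 7/6, 1.5, 11/6, 13/6, 2.5, 17/6, 19/6, 3.5.
f(5/6) ≈ 2.16025, f(7/6) ≈ 2.30940, f(1.5) ≈ 2.44949, f(11/6) ≈ 2.58199, f(13/6) ≈ 2.70801, f(2.5) ≈ 2.82843, f(17/6) ≈ 2.94392, f(19/6) ≈ 3.05505, f(3.5) ≈ 3.16228.
Sum = Δu · [f(5/6) + f(7/6) + f(1.5) + ...].
Sum ≈ 8.06627.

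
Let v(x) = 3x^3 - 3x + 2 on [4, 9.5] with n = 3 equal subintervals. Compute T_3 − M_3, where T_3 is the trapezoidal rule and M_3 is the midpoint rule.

T_3 = 6003.59375.
M_3 = 5722.8359375.
T_3 − M_3 = 280.7578125.

280.7578125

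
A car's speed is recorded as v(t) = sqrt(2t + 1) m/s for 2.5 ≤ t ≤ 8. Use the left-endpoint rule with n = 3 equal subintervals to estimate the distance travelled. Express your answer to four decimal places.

Δt = (8 − 2.5)/3 = 11/6.
Left endpoints: 2.5, 13/3, 37/6.
v(2.5) ≈ 2.4495, v(13/3) ≈ 3.1091, v(37/6) ≈ 3.6515.
Sum = Δt · [v(2.5) + v(13/3) + v(37/6)].
Sum ≈ 16.8852.

16.8852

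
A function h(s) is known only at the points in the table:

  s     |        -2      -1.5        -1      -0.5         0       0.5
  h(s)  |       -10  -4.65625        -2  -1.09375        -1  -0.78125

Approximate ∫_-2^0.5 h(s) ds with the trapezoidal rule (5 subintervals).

Δs = 0.5.
T_5 = (0.5/2)·[(-10) + 2·(-4.65625) + 2·(-2) + 2·(-1.09375) + 2·(-1) + (-0.78125)] = -7.0703125.

-7.0703125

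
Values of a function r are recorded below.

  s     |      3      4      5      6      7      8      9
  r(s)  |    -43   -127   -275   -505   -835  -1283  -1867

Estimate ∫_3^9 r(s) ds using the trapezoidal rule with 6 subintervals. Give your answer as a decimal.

Δs = 1.
T_6 = (1/2)·[(-43) + 2·(-127) + 2·(-275) + 2·(-505) + 2·(-835) + 2·(-1283) + (-1867)] = -3980.

-3980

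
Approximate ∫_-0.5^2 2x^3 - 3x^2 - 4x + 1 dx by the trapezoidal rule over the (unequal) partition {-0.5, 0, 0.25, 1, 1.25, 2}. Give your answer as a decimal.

-4.71875

Subinterval widths: 0.5, 0.25, 0.75, 0.25, 0.75.
f(-0.5) = 2, f(0) = 1, f(0.25) = -0.15625, f(1) = -4, f(1.25) = -4.78125, f(2) = -3.
On each subinterval the trapezoid contributes (Δx_i/2)·[f(x_{i-1}) + f(x_i)].
Sum = -4.71875.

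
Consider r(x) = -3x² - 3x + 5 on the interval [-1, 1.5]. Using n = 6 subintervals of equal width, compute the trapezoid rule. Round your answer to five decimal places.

6.03299

Δx = (1.5 − (-1))/6 = 5/12.
r(-1) = 5, r(-7/12) = 275/48, r(-1/6) = 65/12, r(0.25) = 4.0625, r(2/3) = 5/3, r(13/12) = -85/48, r(1.5) = -6.25.
T_6 = (Δx/2)·[r(x_0) + 2r(x_1) + ... + 2r(x_{5}) + r(x_6)].
Sum ≈ 6.03299.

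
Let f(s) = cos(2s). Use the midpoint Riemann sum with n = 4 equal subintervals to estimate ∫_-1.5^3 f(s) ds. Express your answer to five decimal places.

-0.08622

Δs = (3 − (-1.5))/4 = 1.125.
Midpoints: -0.9375, 0.1875, 1.3125, 2.4375.
f(-0.9375) ≈ -0.29953, f(0.1875) ≈ 0.93051, f(1.3125) ≈ -0.86951, f(2.4375) ≈ 0.16190.
Sum = Δs · [f(-0.9375) + f(0.1875) + f(1.3125) + f(2.4375)].
Sum ≈ -0.08622.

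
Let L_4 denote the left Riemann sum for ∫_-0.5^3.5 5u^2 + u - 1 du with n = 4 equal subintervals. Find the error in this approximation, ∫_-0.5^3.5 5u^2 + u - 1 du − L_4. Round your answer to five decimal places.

28.66667

Exact integral: ∫_-0.5^3.5 f(u) du ≈ 73.6666667.
L_4 = 45.
Error ≈ 73.6666667 − 45 ≈ 28.66667.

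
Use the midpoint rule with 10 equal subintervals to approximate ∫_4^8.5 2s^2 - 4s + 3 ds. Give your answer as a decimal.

267.598125

Δs = (8.5 − 4)/10 = 0.45.
Midpoints: 4.225, 4.675, 5.125, 5.575, 6.025, 6.475, 6.925, 7.375, 7.825, 8.275.
f(4.225) = 21.80125, f(4.675) = 28.01125, f(5.125) = 35.03125, f(5.575) = 42.86125, f(6.025) = 51.50125, f(6.475) = 60.95125, f(6.925) = 71.21125, f(7.375) = 82.28125, f(7.825) = 94.16125, f(8.275) = 106.85125.
Sum = Δs · [f(4.225) + f(4.675) + f(5.125) + ...].
Sum = 267.598125.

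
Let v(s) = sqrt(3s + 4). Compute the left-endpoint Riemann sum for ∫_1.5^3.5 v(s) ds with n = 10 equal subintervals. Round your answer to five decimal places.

6.67320

Δs = (3.5 − 1.5)/10 = 0.2.
Left endpoints: 1.5, 1.7, 1.9, 2.1, 2.3, 2.5, 2.7, 2.9, 3.1, 3.3.
v(1.5) ≈ 2.91548, v(1.7) ≈ 3.01662, v(1.9) ≈ 3.11448, v(2.1) ≈ 3.20936, v(2.3) ≈ 3.30151, v(2.5) ≈ 3.39116, v(2.7) ≈ 3.47851, v(2.9) ≈ 3.56371, v(3.1) ≈ 3.64692, v(3.3) ≈ 3.72827.
Sum = Δs · [v(1.5) + v(1.7) + v(1.9) + ...].
Sum ≈ 6.67320.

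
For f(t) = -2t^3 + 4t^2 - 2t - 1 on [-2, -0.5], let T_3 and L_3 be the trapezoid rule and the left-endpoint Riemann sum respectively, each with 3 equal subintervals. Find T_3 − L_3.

-8.4375

T_3 = 21.4375.
L_3 = 29.875.
T_3 − L_3 = -8.4375.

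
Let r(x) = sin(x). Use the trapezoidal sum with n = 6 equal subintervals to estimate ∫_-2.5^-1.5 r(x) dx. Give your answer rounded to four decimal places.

Δx = (-1.5 − (-2.5))/6 = 1/6.
r(-2.5) ≈ -0.5985, r(-7/3) ≈ -0.7231, r(-13/6) ≈ -0.8277, r(-2) ≈ -0.9093, r(-11/6) ≈ -0.9657, r(-5/3) ≈ -0.9954, r(-1.5) ≈ -0.9975.
T_6 = (Δx/2)·[r(x_0) + 2r(x_1) + ... + 2r(x_{5}) + r(x_6)].
Sum ≈ -0.8699.

-0.8699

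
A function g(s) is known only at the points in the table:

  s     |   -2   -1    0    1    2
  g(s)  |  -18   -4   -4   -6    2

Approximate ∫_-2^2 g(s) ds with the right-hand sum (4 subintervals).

-12

Δs = 1.
Sum = 1·[(-4) + (-4) + (-6) + 2] = -12.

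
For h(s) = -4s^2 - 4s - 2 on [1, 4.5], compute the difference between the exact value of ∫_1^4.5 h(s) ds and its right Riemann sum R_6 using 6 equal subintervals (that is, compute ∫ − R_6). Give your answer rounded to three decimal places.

27.336

Exact integral: ∫_1^4.5 h(s) ds ≈ -165.66667.
R_6 ≈ -193.00231.
Error ≈ -165.66667 − (-193.00231) ≈ 27.336.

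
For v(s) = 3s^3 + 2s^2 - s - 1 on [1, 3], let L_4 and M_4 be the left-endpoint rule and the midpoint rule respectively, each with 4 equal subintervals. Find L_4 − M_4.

L_4 = 50.
M_4 = 70.5.
L_4 − M_4 = -20.5.

-20.5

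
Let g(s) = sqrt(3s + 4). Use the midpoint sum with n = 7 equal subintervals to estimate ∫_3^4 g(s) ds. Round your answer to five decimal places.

Δs = (4 − 3)/7 = 1/7.
Midpoints: 43/14, 45/14, 47/14, 3.5, 51/14, 53/14, 55/14.
g(43/14) ≈ 3.63515, g(45/14) ≈ 3.69362, g(47/14) ≈ 3.75119, g(3.5) ≈ 3.80789, g(51/14) ≈ 3.86375, g(53/14) ≈ 3.91882, g(55/14) ≈ 3.97312.
Sum = Δs · [g(43/14) + g(45/14) + g(47/14) + ...].
Sum ≈ 3.80622.

3.80622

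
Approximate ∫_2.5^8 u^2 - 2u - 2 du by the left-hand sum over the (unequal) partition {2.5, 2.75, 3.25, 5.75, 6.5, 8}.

Subinterval widths: 0.25, 0.5, 2.5, 0.75, 1.5.
Left endpoints: 2.5, 2.75, 3.25, 5.75, 6.5.
f(2.5) = -0.75, f(2.75) = 0.0625, f(3.25) = 2.0625, f(5.75) = 19.5625, f(6.5) = 27.25.
Sum = Σ Δu_i · f(u_i).
Sum = 60.546875.

60.546875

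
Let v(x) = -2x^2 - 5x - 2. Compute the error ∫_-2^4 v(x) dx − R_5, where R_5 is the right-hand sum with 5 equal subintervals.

Exact integral: ∫_-2^4 v(x) dx = -90.
R_5 = -125.28.
Error = -90 − (-125.28) = 35.28.

35.28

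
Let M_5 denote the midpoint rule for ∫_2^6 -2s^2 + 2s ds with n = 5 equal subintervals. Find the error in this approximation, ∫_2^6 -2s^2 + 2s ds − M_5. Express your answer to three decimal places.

-0.427

Exact integral: ∫_2^6 f(s) ds ≈ -106.66667.
M_5 = -106.24.
Error ≈ -106.66667 − (-106.24) ≈ -0.427.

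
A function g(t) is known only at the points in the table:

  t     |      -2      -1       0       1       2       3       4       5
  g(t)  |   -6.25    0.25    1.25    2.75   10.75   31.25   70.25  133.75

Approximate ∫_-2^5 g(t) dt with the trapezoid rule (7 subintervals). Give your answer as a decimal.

180.25

Δt = 1.
T_7 = (1/2)·[(-6.25) + 2·0.25 + 2·1.25 + 2·2.75 + 2·10.75 + 2·31.25 + 2·70.25 + 133.75] = 180.25.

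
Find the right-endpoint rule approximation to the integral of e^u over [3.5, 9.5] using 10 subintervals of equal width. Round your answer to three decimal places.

Δu = (9.5 − 3.5)/10 = 0.6.
Right endpoints: 4.1, 4.7, 5.3, 5.9, 6.5, 7.1, 7.7, 8.3, 8.9, 9.5.
f(4.1) ≈ 60.340, f(4.7) ≈ 109.947, f(5.3) ≈ 200.337, f(5.9) ≈ 365.037, f(6.5) ≈ 665.142, f(7.1) ≈ 1211.967, f(7.7) ≈ 2208.348, f(8.3) ≈ 4023.872, f(8.9) ≈ 7331.974, f(9.5) ≈ 13359.727.
Sum = Δu · [f(4.1) + f(4.7) + f(5.3) + ...].
Sum ≈ 17722.015.

17722.015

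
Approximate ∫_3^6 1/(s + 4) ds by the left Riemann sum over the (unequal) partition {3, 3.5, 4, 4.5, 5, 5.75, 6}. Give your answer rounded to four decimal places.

0.3684

Subinterval widths: 0.5, 0.5, 0.5, 0.5, 0.75, 0.25.
Left endpoints: 3, 3.5, 4, 4.5, 5, 5.75.
f(3) = 1/7, f(3.5) = 2/15, f(4) = 0.125, f(4.5) = 2/17, f(5) = 1/9, f(5.75) = 4/39.
Sum = Σ Δs_i · f(s_i).
Sum ≈ 0.3684.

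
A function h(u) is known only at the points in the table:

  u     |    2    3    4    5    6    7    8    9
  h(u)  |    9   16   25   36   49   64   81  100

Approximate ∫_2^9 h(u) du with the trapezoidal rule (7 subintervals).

Δu = 1.
T_7 = (1/2)·[9 + 2·16 + 2·25 + 2·36 + 2·49 + 2·64 + 2·81 + 100] = 325.5.

325.5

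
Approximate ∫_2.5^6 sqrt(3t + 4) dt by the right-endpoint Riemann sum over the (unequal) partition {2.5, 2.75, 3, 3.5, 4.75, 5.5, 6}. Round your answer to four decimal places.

14.7613

Subinterval widths: 0.25, 0.25, 0.5, 1.25, 0.75, 0.5.
Right endpoints: 2.75, 3, 3.5, 4.75, 5.5, 6.
f(2.75) ≈ 3.5000, f(3) ≈ 3.6056, f(3.5) ≈ 3.8079, f(4.75) ≈ 4.2720, f(5.5) ≈ 4.5277, f(6) ≈ 4.6904.
Sum = Σ Δt_i · f(t_i).
Sum ≈ 14.7613.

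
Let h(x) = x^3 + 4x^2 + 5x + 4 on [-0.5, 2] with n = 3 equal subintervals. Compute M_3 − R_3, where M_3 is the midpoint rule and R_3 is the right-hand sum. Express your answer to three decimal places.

M_3 ≈ 33.28848.
R_3 ≈ 50.84491.
M_3 − R_3 ≈ -17.556.

-17.556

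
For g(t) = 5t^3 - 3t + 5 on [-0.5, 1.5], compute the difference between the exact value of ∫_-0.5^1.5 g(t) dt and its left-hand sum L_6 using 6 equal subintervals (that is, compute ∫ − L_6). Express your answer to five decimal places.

1.63889

Exact integral: ∫_-0.5^1.5 g(t) dt = 13.25.
L_6 ≈ 11.6111111.
Error ≈ 13.25 − 11.6111111 ≈ 1.63889.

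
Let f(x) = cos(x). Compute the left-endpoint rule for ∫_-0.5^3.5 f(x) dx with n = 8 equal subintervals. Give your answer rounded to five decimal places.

0.57946

Δx = (3.5 − (-0.5))/8 = 0.5.
Left endpoints: -0.5, 0, 0.5, 1, 1.5, 2, 2.5, 3.
f(-0.5) ≈ 0.87758, f(0) ≈ 1.00000, f(0.5) ≈ 0.87758, f(1) ≈ 0.54030, f(1.5) ≈ 0.07074, f(2) ≈ -0.41615, f(2.5) ≈ -0.80114, f(3) ≈ -0.98999.
Sum = Δx · [f(-0.5) + f(0) + f(0.5) + ...].
Sum ≈ 0.57946.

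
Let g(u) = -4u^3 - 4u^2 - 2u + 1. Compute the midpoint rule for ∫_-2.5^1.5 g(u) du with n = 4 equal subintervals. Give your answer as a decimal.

16

Δu = (1.5 − (-2.5))/4 = 1.
Midpoints: -2, -1, 0, 1.
g(-2) = 21, g(-1) = 3, g(0) = 1, g(1) = -9.
Sum = Δu · [g(-2) + g(-1) + g(0) + g(1)].
Sum = 16.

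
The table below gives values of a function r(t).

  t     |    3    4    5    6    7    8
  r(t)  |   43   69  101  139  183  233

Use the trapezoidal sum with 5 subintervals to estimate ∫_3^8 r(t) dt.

Δt = 1.
T_5 = (1/2)·[43 + 2·69 + 2·101 + 2·139 + 2·183 + 233] = 630.

630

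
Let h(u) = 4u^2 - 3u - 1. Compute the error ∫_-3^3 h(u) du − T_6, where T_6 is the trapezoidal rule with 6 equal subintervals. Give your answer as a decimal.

-4

Exact integral: ∫_-3^3 h(u) du = 66.
T_6 = 70.
Error = 66 − 70 = -4.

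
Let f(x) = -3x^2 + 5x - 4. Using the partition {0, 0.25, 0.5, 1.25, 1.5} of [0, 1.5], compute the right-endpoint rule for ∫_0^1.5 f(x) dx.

Subinterval widths: 0.25, 0.25, 0.75, 0.25.
Right endpoints: 0.25, 0.5, 1.25, 1.5.
f(0.25) = -2.9375, f(0.5) = -2.25, f(1.25) = -2.4375, f(1.5) = -3.25.
Sum = Σ Δx_i · f(x_i).
Sum = -3.9375.

-3.9375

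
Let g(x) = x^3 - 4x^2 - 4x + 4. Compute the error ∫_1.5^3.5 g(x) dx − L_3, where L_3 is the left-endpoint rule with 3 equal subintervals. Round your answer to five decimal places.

-3.35185

Exact integral: ∫_1.5^3.5 g(x) dx ≈ -28.4166667.
L_3 ≈ -25.0648148.
Error ≈ -28.4166667 − (-25.0648148) ≈ -3.35185.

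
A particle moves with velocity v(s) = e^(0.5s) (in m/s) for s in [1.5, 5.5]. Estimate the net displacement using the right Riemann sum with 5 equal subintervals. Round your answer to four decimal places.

Δs = (5.5 − 1.5)/5 = 0.8.
Right endpoints: 2.3, 3.1, 3.9, 4.7, 5.5.
v(2.3) ≈ 3.1582, v(3.1) ≈ 4.7115, v(3.9) ≈ 7.0287, v(4.7) ≈ 10.4856, v(5.5) ≈ 15.6426.
Sum = Δs · [v(2.3) + v(3.1) + v(3.9) + v(4.7) + v(5.5)].
Sum ≈ 32.8212.

32.8212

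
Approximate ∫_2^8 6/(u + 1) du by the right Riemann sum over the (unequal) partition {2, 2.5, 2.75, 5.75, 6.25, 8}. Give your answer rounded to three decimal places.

Subinterval widths: 0.5, 0.25, 3, 0.5, 1.75.
Right endpoints: 2.5, 2.75, 5.75, 6.25, 8.
f(2.5) = 12/7, f(2.75) = 1.6, f(5.75) = 8/9, f(6.25) = 24/29, f(8) = 2/3.
Sum = Σ Δu_i · f(u_i).
Sum ≈ 5.504.

5.504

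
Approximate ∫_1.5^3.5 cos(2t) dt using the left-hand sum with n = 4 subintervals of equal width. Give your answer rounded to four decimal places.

-0.1999

Δt = (3.5 − 1.5)/4 = 0.5.
Left endpoints: 1.5, 2, 2.5, 3.
f(1.5) ≈ -0.9900, f(2) ≈ -0.6536, f(2.5) ≈ 0.2837, f(3) ≈ 0.9602.
Sum = Δt · [f(1.5) + f(2) + f(2.5) + f(3)].
Sum ≈ -0.1999.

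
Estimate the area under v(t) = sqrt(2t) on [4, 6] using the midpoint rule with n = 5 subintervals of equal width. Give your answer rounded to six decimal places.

6.314366

Δt = (6 − 4)/5 = 0.4.
Midpoints: 4.2, 4.6, 5, 5.4, 5.8.
v(4.2) ≈ 2.898275, v(4.6) ≈ 3.033150, v(5) ≈ 3.162278, v(5.4) ≈ 3.286335, v(5.8) ≈ 3.405877.
Sum = Δt · [v(4.2) + v(4.6) + v(5) + v(5.4) + v(5.8)].
Sum ≈ 6.314366.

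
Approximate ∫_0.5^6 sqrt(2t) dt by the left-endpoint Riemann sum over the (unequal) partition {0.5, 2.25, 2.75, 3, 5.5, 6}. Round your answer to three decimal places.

11.179

Subinterval widths: 1.75, 0.5, 0.25, 2.5, 0.5.
Left endpoints: 0.5, 2.25, 2.75, 3, 5.5.
f(0.5) ≈ 1.000, f(2.25) ≈ 2.121, f(2.75) ≈ 2.345, f(3) ≈ 2.449, f(5.5) ≈ 3.317.
Sum = Σ Δt_i · f(t_i).
Sum ≈ 11.179.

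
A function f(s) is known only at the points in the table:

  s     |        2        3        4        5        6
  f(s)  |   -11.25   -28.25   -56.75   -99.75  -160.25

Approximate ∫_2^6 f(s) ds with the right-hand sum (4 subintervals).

-345

Δs = 1.
Sum = 1·[(-28.25) + (-56.75) + (-99.75) + (-160.25)] = -345.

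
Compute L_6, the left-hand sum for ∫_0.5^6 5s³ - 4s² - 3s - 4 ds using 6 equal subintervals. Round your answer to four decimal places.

869.3231

Δs = (6 − 0.5)/6 = 11/12.
Left endpoints: 0.5, 17/12, 7/3, 3.25, 25/6, 61/12.
f(0.5) = -5.875, f(17/12) = -3563/1728, f(7/3) = 830/27, f(3.25) = 115.640625, f(25/6) = 59561/216, f(61/12) = 923033/1728.
Sum = Δs · [f(0.5) + f(17/12) + f(7/3) + ...].
Sum ≈ 869.3231.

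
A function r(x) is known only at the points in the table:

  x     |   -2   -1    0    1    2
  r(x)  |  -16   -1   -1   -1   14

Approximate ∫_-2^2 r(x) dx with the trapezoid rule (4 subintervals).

-4

Δx = 1.
T_4 = (1/2)·[(-16) + 2·(-1) + 2·(-1) + 2·(-1) + 14] = -4.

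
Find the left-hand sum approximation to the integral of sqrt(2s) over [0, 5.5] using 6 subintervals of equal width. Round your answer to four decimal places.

Δs = (5.5 − 0)/6 = 11/12.
Left endpoints: 0, 11/12, 11/6, 2.75, 11/3, 55/12.
f(0) ≈ 0.0000, f(11/12) ≈ 1.3540, f(11/6) ≈ 1.9149, f(2.75) ≈ 2.3452, f(11/3) ≈ 2.7080, f(55/12) ≈ 3.0277.
Sum = Δs · [f(0) + f(11/12) + f(11/6) + ...].
Sum ≈ 10.4039.

10.4039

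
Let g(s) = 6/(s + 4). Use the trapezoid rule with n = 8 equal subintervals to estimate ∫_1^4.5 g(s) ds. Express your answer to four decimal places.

Δs = (4.5 − 1)/8 = 0.4375.
g(1) = 1.2, g(1.4375) = 32/29, g(1.875) = 48/47, g(2.3125) = 96/101, g(2.75) = 8/9, g(3.1875) = 96/115, g(3.625) = 48/61, g(4.0625) = 32/43, g(4.5) = 12/17.
T_8 = (Δs/2)·[g(s_0) + 2g(s_1) + ... + 2g(s_{7}) + g(s_8)].
Sum ≈ 3.1863.

3.1863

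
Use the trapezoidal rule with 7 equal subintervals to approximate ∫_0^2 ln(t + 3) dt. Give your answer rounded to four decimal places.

2.7504

Δt = (2 − 0)/7 = 2/7.
f(0) ≈ 1.0986, f(2/7) ≈ 1.1896, f(4/7) ≈ 1.2730, f(6/7) ≈ 1.3499, f(8/7) ≈ 1.4214, f(10/7) ≈ 1.4881, f(12/7) ≈ 1.5506, f(2) ≈ 1.6094.
T_7 = (Δt/2)·[f(t_0) + 2f(t_1) + ... + 2f(t_{6}) + f(t_7)].
Sum ≈ 2.7504.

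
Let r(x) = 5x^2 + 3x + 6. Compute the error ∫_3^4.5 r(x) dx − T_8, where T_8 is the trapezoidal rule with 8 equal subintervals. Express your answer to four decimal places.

Exact integral: ∫_3^4.5 r(x) dx = 132.75.
T_8 ≈ 132.793945.
Error ≈ 132.75 − 132.793945 ≈ -0.0439.

-0.0439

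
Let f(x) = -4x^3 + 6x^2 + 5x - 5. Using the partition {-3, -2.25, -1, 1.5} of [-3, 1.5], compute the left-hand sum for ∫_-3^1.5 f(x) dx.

181.109375

Subinterval widths: 0.75, 1.25, 2.5.
Left endpoints: -3, -2.25, -1.
f(-3) = 142, f(-2.25) = 59.6875, f(-1) = 0.
Sum = Σ Δx_i · f(x_i).
Sum = 181.109375.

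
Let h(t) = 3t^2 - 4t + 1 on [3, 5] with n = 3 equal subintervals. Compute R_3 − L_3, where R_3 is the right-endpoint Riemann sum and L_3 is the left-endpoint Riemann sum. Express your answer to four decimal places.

R_3 ≈ 81.777778.
L_3 ≈ 55.111111.
R_3 − L_3 ≈ 26.6667.

26.6667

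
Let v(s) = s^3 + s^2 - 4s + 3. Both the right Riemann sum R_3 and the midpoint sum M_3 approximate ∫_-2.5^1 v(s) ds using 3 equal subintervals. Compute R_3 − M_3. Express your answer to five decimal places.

-3.01997

R_3 ≈ 14.5023148.
M_3 ≈ 17.5222801.
R_3 − M_3 ≈ -3.01997.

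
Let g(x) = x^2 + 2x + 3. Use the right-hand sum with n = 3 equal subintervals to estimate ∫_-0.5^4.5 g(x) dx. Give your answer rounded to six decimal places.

92.731481

Δx = (4.5 − (-0.5))/3 = 5/3.
Right endpoints: 7/6, 17/6, 4.5.
g(7/6) = 241/36, g(17/6) = 601/36, g(4.5) = 32.25.
Sum = Δx · [g(7/6) + g(17/6) + g(4.5)].
Sum ≈ 92.731481.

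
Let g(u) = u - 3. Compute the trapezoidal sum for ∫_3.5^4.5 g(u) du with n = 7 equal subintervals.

Δu = (4.5 − 3.5)/7 = 1/7.
g(3.5) = 0.5, g(51/14) = 9/14, g(53/14) = 11/14, g(55/14) = 13/14, g(57/14) = 15/14, g(59/14) = 17/14, g(61/14) = 19/14, g(4.5) = 1.5.
T_7 = (Δu/2)·[g(u_0) + 2g(u_1) + ... + 2g(u_{6}) + g(u_7)].
Sum = 1.

1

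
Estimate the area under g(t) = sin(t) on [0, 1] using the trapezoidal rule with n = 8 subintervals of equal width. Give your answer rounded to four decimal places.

Δt = (1 − 0)/8 = 0.125.
g(0) ≈ 0.0000, g(0.125) ≈ 0.1247, g(0.25) ≈ 0.2474, g(0.375) ≈ 0.3663, g(0.5) ≈ 0.4794, g(0.625) ≈ 0.5851, g(0.75) ≈ 0.6816, g(0.875) ≈ 0.7675, g(1) ≈ 0.8415.
T_8 = (Δt/2)·[g(t_0) + 2g(t_1) + ... + 2g(t_{7}) + g(t_8)].
Sum ≈ 0.4591.

0.4591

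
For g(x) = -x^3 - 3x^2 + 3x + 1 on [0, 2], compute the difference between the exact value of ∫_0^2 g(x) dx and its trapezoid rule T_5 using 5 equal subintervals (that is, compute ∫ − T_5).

Exact integral: ∫_0^2 g(x) dx = -4.
T_5 = -4.32.
Error = -4 − (-4.32) = 0.32.

0.32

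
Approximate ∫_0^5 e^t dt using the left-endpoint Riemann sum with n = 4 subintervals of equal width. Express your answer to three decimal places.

Δt = (5 − 0)/4 = 1.25.
Left endpoints: 0, 1.25, 2.5, 3.75.
f(0) ≈ 1.000, f(1.25) ≈ 3.490, f(2.5) ≈ 12.182, f(3.75) ≈ 42.521.
Sum = Δt · [f(0) + f(1.25) + f(2.5) + f(3.75)].
Sum ≈ 73.992.

73.992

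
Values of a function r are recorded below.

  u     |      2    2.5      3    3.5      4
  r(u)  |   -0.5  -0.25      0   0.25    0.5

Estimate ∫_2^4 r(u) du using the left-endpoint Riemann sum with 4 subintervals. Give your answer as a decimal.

Δu = 0.5.
Sum = 0.5·[(-0.5) + (-0.25) + 0 + 0.25] = -0.25.

-0.25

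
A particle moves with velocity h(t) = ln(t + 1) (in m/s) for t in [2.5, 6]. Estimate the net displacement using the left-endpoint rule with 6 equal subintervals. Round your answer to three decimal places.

Δt = (6 − 2.5)/6 = 7/12.
Left endpoints: 2.5, 37/12, 11/3, 4.25, 29/6, 65/12.
h(2.5) ≈ 1.253, h(37/12) ≈ 1.407, h(11/3) ≈ 1.540, h(4.25) ≈ 1.658, h(29/6) ≈ 1.764, h(65/12) ≈ 1.859.
Sum = Δt · [h(2.5) + h(37/12) + h(11/3) + ...].
Sum ≈ 5.530.

5.530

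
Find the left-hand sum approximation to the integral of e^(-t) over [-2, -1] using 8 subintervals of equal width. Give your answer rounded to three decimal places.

4.969

Δt = (-1 − (-2))/8 = 0.125.
Left endpoints: -2, -1.875, -1.75, -1.625, -1.5, -1.375, -1.25, -1.125.
f(-2) ≈ 7.389, f(-1.875) ≈ 6.521, f(-1.75) ≈ 5.755, f(-1.625) ≈ 5.078, f(-1.5) ≈ 4.482, f(-1.375) ≈ 3.955, f(-1.25) ≈ 3.490, f(-1.125) ≈ 3.080.
Sum = Δt · [f(-2) + f(-1.875) + f(-1.75) + ...].
Sum ≈ 4.969.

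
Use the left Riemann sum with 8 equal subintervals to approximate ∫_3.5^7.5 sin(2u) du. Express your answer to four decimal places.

Δu = (7.5 − 3.5)/8 = 0.5.
Left endpoints: 3.5, 4, 4.5, 5, 5.5, 6, 6.5, 7.
f(3.5) ≈ 0.6570, f(4) ≈ 0.9894, f(4.5) ≈ 0.4121, f(5) ≈ -0.5440, f(5.5) ≈ -1.0000, f(6) ≈ -0.5366, f(6.5) ≈ 0.4202, f(7) ≈ 0.9906.
Sum = Δu · [f(3.5) + f(4) + f(4.5) + ...].
Sum ≈ 0.6943.

0.6943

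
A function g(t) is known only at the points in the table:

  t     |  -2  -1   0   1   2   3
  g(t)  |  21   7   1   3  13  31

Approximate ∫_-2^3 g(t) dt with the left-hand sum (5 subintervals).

Δt = 1.
Sum = 1·[21 + 7 + 1 + 3 + 13] = 45.

45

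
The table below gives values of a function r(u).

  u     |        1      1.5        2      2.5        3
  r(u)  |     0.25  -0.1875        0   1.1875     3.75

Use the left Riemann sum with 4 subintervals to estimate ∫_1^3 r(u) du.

Δu = 0.5.
Sum = 0.5·[0.25 + (-0.1875) + 0 + 1.1875] = 0.625.

0.625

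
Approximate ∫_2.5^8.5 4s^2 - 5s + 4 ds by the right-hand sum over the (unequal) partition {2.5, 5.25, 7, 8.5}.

906.5

Subinterval widths: 2.75, 1.75, 1.5.
Right endpoints: 5.25, 7, 8.5.
f(5.25) = 88, f(7) = 165, f(8.5) = 250.5.
Sum = Σ Δs_i · f(s_i).
Sum = 906.5.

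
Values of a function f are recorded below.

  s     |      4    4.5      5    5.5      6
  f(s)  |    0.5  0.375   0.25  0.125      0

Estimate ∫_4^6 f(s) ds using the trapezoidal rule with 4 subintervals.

0.5

Δs = 0.5.
T_4 = (0.5/2)·[0.5 + 2·0.375 + 2·0.25 + 2·0.125 + 0] = 0.5.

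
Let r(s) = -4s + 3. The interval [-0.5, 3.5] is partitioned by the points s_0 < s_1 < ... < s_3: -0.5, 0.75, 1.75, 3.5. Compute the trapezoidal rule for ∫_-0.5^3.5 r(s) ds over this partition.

-12

Subinterval widths: 1.25, 1, 1.75.
r(-0.5) = 5, r(0.75) = 0, r(1.75) = -4, r(3.5) = -11.
On each subinterval the trapezoid contributes (Δs_i/2)·[r(s_{i-1}) + r(s_i)].
Sum = -12.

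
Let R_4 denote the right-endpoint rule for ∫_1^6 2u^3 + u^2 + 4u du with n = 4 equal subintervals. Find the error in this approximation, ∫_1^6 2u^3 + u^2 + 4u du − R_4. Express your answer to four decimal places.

Exact integral: ∫_1^6 f(u) du ≈ 789.166667.
R_4 = 1120.9375.
Error ≈ 789.166667 − 1120.9375 ≈ -331.7708.

-331.7708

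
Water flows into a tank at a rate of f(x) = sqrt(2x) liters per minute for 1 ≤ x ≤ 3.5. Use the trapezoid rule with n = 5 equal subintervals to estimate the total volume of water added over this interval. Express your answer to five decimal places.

5.22380

Δx = (3.5 − 1)/5 = 0.5.
f(1) ≈ 1.41421, f(1.5) ≈ 1.73205, f(2) ≈ 2.00000, f(2.5) ≈ 2.23607, f(3) ≈ 2.44949, f(3.5) ≈ 2.64575.
T_5 = (Δx/2)·[f(x_0) + 2f(x_1) + ... + 2f(x_{4}) + f(x_5)].
Sum ≈ 5.22380.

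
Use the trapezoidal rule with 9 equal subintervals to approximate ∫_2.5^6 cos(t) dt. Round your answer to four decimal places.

Δt = (6 − 2.5)/9 = 7/18.
f(2.5) ≈ -0.8011, f(26/9) ≈ -0.9682, f(59/18) ≈ -0.9907, f(11/3) ≈ -0.8653, f(73/18) ≈ -0.6106, f(40/9) ≈ -0.2647, f(29/6) ≈ 0.1206, f(47/9) ≈ 0.4880, f(101/18) ≈ 0.7825, f(6) ≈ 0.9602.
T_9 = (Δt/2)·[f(t_0) + 2f(t_1) + ... + 2f(t_{8}) + f(t_9)].
Sum ≈ -0.8668.

-0.8668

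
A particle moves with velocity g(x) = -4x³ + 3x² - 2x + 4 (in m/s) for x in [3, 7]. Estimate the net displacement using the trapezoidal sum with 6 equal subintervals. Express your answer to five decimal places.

-2044.88889

Δx = (7 − 3)/6 = 2/3.
g(3) = -83, g(11/3) = -4325/27, g(13/3) = -7393/27, g(5) = -431, g(17/3) = -17249/27, g(19/3) = -24421/27, g(7) = -1235.
T_6 = (Δx/2)·[g(x_0) + 2g(x_1) + ... + 2g(x_{5}) + g(x_6)].
Sum ≈ -2044.88889.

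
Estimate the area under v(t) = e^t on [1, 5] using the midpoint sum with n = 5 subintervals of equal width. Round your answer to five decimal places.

Δt = (5 − 1)/5 = 0.8.
Midpoints: 1.4, 2.2, 3, 3.8, 4.6.
v(1.4) ≈ 4.05520, v(2.2) ≈ 9.02501, v(3) ≈ 20.08554, v(3.8) ≈ 44.70118, v(4.6) ≈ 99.48432.
Sum = Δt · [v(1.4) + v(2.2) + v(3) + v(3.8) + v(4.6)].
Sum ≈ 141.88100.

141.88100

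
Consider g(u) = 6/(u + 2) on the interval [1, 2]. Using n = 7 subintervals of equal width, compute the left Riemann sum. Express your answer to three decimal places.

Δu = (2 − 1)/7 = 1/7.
Left endpoints: 1, 8/7, 9/7, 10/7, 11/7, 12/7, 13/7.
g(1) = 2, g(8/7) = 21/11, g(9/7) = 42/23, g(10/7) = 1.75, g(11/7) = 1.68, g(12/7) = 21/13, g(13/7) = 14/9.
Sum = Δu · [g(1) + g(8/7) + g(9/7) + ...].
Sum ≈ 1.762.

1.762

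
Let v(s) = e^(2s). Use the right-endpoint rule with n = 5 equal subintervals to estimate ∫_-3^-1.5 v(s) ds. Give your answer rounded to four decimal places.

0.0315

Δs = (-1.5 − (-3))/5 = 0.3.
Right endpoints: -2.7, -2.4, -2.1, -1.8, -1.5.
v(-2.7) ≈ 0.0045, v(-2.4) ≈ 0.0082, v(-2.1) ≈ 0.0150, v(-1.8) ≈ 0.0273, v(-1.5) ≈ 0.0498.
Sum = Δs · [v(-2.7) + v(-2.4) + v(-2.1) + v(-1.8) + v(-1.5)].
Sum ≈ 0.0315.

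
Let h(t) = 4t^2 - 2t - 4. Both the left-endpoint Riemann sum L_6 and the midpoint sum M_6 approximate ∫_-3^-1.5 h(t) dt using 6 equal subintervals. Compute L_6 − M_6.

3.84375

L_6 = 36.0625.
M_6 = 32.21875.
L_6 − M_6 = 3.84375.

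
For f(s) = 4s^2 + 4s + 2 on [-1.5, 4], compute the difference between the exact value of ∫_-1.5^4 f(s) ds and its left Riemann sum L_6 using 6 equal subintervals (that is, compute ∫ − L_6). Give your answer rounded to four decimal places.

32.2106

Exact integral: ∫_-1.5^4 f(s) ds ≈ 128.333333.
L_6 ≈ 96.122685.
Error ≈ 128.333333 − 96.122685 ≈ 32.2106.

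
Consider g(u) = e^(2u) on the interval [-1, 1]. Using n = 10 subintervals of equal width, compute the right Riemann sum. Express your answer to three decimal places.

4.400

Δu = (1 − (-1))/10 = 0.2.
Right endpoints: -0.8, -0.6, -0.4, -0.2, 0, 0.2, 0.4, 0.6, 0.8, 1.
g(-0.8) ≈ 0.202, g(-0.6) ≈ 0.301, g(-0.4) ≈ 0.449, g(-0.2) ≈ 0.670, g(0) ≈ 1.000, g(0.2) ≈ 1.492, g(0.4) ≈ 2.226, g(0.6) ≈ 3.320, g(0.8) ≈ 4.953, g(1) ≈ 7.389.
Sum = Δu · [g(-0.8) + g(-0.6) + g(-0.4) + ...].
Sum ≈ 4.400.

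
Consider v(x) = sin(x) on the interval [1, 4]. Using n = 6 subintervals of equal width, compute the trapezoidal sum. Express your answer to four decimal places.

1.1690

Δx = (4 − 1)/6 = 0.5.
v(1) ≈ 0.8415, v(1.5) ≈ 0.9975, v(2) ≈ 0.9093, v(2.5) ≈ 0.5985, v(3) ≈ 0.1411, v(3.5) ≈ -0.3508, v(4) ≈ -0.7568.
T_6 = (Δx/2)·[v(x_0) + 2v(x_1) + ... + 2v(x_{5}) + v(x_6)].
Sum ≈ 1.1690.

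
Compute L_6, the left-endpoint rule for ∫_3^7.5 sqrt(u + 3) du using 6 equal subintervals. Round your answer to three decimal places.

Δu = (7.5 − 3)/6 = 0.75.
Left endpoints: 3, 3.75, 4.5, 5.25, 6, 6.75.
f(3) ≈ 2.449, f(3.75) ≈ 2.598, f(4.5) ≈ 2.739, f(5.25) ≈ 2.872, f(6) ≈ 3.000, f(6.75) ≈ 3.122.
Sum = Δu · [f(3) + f(3.75) + f(4.5) + ...].
Sum ≈ 12.586.

12.586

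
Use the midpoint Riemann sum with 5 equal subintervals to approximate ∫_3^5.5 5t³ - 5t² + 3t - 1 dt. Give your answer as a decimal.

836.6015625

Δt = (5.5 − 3)/5 = 0.5.
Midpoints: 3.25, 3.75, 4.25, 4.75, 5.25.
f(3.25) = 127.578125, f(3.75) = 203.609375, f(4.25) = 305.265625, f(4.75) = 436.296875, f(5.25) = 600.453125.
Sum = Δt · [f(3.25) + f(3.75) + f(4.25) + f(4.75) + f(5.25)].
Sum = 836.6015625.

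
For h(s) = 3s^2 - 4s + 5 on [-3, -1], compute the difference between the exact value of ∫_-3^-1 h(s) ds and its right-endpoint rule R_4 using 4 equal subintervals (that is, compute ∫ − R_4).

Exact integral: ∫_-3^-1 h(s) ds = 52.
R_4 = 44.25.
Error = 52 − 44.25 = 7.75.

7.75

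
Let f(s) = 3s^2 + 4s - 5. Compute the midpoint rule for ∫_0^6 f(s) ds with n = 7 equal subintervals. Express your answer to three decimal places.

Δs = (6 − 0)/7 = 6/7.
Midpoints: 3/7, 9/7, 15/7, 3, 27/7, 33/7, 39/7.
f(3/7) = -134/49, f(9/7) = 250/49, f(15/7) = 850/49, f(3) = 34, f(27/7) = 2698/49, f(33/7) = 3946/49, f(39/7) = 5410/49.
Sum = Δs · [f(3/7) + f(9/7) + f(15/7) + ...].
Sum ≈ 256.898.

256.898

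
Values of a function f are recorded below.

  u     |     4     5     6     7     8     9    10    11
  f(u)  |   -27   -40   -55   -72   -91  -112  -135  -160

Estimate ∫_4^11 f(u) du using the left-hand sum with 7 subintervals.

Δu = 1.
Sum = 1·[(-27) + (-40) + (-55) + (-72) + (-91) + (-112) + (-135)] = -532.

-532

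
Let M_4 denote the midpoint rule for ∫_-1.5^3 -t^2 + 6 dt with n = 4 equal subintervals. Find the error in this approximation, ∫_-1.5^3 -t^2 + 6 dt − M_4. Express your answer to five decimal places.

-0.47461

Exact integral: ∫_-1.5^3 f(t) dt = 16.875.
M_4 ≈ 17.3496094.
Error ≈ 16.875 − 17.3496094 ≈ -0.47461.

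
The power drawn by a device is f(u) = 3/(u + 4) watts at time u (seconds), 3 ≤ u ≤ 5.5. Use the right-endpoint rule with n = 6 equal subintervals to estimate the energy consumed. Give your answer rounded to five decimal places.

0.89305

Δu = (5.5 − 3)/6 = 5/12.
Right endpoints: 41/12, 23/6, 4.25, 14/3, 61/12, 5.5.
f(41/12) = 36/89, f(23/6) = 18/47, f(4.25) = 4/11, f(14/3) = 9/26, f(61/12) = 36/109, f(5.5) = 6/19.
Sum = Δu · [f(41/12) + f(23/6) + f(4.25) + ...].
Sum ≈ 0.89305.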